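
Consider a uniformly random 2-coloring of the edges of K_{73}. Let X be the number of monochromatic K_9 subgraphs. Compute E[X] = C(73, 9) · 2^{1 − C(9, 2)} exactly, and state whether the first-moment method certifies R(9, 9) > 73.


E[X] = C(73, 9) · 2^{1 − 36} = 97082021465 · 2^{−35} = 97082021465/34359738368.
As a reduced fraction: E[X] = 97082021465/34359738368 ≈ 2.8255.
Is E[X] < 1? NO.
Since E[X] ≥ 1, the first-moment bound is inconclusive at n = 73; it does NOT by itself certify R(9, 9) > 73.

E[X] = 97082021465/34359738368 ≈ 2.8255; E[X] ≥ 1; first-moment method inconclusive here.


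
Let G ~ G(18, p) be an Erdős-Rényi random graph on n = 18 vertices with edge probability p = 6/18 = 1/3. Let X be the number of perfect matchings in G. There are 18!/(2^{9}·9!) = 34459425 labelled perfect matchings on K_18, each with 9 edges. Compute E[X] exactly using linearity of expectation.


K_18 has 18!/(2^{9}·9!) = 34459425 labelled perfect matchings.
For each such perfect matching H, let X_H = 1 if all 9 edges of H are present in G. Then P[X_H = 1] = p^{9} = (1/3)^{9} = 1/19683.
Summing the indicators: E[X] = Σ_H E[X_H] = 34459425 · p^{9} = 34459425 · 1/19683 = 425425/243.
Numerically: E[X] ≈ 1750.7.

E[X] = 34459425 · (1/3)^{9} = 425425/243 ≈ 1750.7.


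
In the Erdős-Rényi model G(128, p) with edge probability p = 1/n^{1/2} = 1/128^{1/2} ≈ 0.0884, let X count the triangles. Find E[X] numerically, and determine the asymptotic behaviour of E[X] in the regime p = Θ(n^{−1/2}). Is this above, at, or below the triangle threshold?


Number of potential triangles: C(128, 3) = 341376.
Each occurs with probability p³ ≈ (0.0884)³ ≈ 6.90534e-04.
By linearity: E[X] = C(128, 3)·p³ ≈ 341376 · 6.90534e-04 ≈ 235.732.
Since α = 1/2 < 1, p = c/n^{1/2} ≫ 1/n is above the triangle threshold p ~ 1/n. Asymptotically E[X] ~ (c³/6)·n^{3(1−α)} = (1³/6)·n^{1.5} → ∞; triangles are abundant w.h.p.

E[X] ≈ 235.732; in regime p = Θ(1/n^{1/2}) E[X] diverges (above the triangle threshold p ~ 1/n).


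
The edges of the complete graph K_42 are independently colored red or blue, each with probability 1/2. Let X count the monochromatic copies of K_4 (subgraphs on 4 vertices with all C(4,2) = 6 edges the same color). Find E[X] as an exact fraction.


Let X = Σ_S X_S over the C(42, 4) = 111930 subsets S of size 4, where X_S = 1 if the K_4 on S is monochromatic.
For a fixed S, the K_4 on S has C(4, 2) = 6 edges. P[all 6 edges red] = (1/2)^6, and likewise for blue, so P[monochromatic] = 2·(1/2)^6 = 2^{1 − 6} = 1/32.
Summing: E[X] = C(42, 4) · 2^{1 − 6} = 111930 · 1/32 = 55965/16.
Numerically: E[X] ≈ 3497.81250.

E[X] = C(42,4)·2^(1−C(4,2)) = 55965/16 ≈ 3497.81250.


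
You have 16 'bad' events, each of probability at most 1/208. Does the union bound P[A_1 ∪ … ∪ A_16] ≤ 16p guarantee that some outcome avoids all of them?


Union bound: P[∪_{i=1}^{16} A_i] ≤ Σ_i P[A_i] ≤ 16·p = 16·(1/208) = 1/13.
Numerically: 1/13 ≈ 0.076923.
Is 1/13 < 1? YES.
Since P[∪ A_i] ≤ 1/13 < 1, the complement has P[∩ A_i^c] ≥ 1 − 1/13 = 12/13 > 0, so some outcome avoids every A_i.

16·p = 1/13 ≈ 0.076923; existence CERTIFIED by the union bound.


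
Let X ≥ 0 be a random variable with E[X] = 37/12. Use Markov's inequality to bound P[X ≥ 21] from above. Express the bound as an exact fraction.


μ = E[X] = 37/12, a = 21.
Markov: P[X ≥ 21] ≤ μ/a = (37/12)/21 = 37/252.
Numerically: ≈ 0.14683.
(Since a = 21 > μ = 3.08333, the bound 37/252 is < 1 and informative.)

P[X ≥ 21] ≤ 37/252 ≈ 0.14683.


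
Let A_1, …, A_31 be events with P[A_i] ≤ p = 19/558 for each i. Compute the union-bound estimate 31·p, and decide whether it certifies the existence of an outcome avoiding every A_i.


Union bound: P[∪_{i=1}^{31} A_i] ≤ Σ_i P[A_i] ≤ 31·p = 31·(19/558) = 19/18.
Numerically: 19/18 ≈ 1.055556.
Is 19/18 < 1? NO.
Since the bound 19/18 is ≥ 1, the union bound is uninformative here; it does NOT by itself certify existence.

31·p = 19/18 ≈ 1.055556; existence NOT certified by the union bound.


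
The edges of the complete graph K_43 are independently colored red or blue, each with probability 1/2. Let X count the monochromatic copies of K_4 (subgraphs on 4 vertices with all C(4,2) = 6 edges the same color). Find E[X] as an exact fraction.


Let X = Σ_S X_S over the C(43, 4) = 123410 subsets S of size 4, where X_S = 1 if the K_4 on S is monochromatic.
For a fixed S, the K_4 on S has C(4, 2) = 6 edges. P[all 6 edges red] = (1/2)^6, and likewise for blue, so P[monochromatic] = 2·(1/2)^6 = 2^{1 − 6} = 1/32.
By linearity: E[X] = C(43, 4) · 2^{1 − 6} = 123410 · 1/32 = 61705/16.
Numerically: E[X] ≈ 3856.56250.

E[X] = C(43,4)·2^(1−C(4,2)) = 61705/16 ≈ 3856.56250.


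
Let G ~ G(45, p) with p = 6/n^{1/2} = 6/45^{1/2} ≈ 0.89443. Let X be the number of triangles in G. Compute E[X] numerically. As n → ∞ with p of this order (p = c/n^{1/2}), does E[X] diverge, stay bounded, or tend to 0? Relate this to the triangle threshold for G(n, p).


Number of potential triangles: C(45, 3) = 14190.
Each occurs with probability p³ ≈ (0.89443)³ ≈ 7.1554175e-01.
By linearity: E[X] = C(45, 3)·p³ ≈ 14190 · 7.1554175e-01 ≈ 10153.53747.
Since α = 1/2 < 1, p = c/n^{1/2} ≫ 1/n is above the triangle threshold p ~ 1/n. Asymptotically E[X] ~ (c³/6)·n^{3(1−α)} = (6³/6)·n^{1.5} → ∞; triangles are abundant w.h.p.

E[X] ≈ 10153.53747; in regime p = Θ(1/n^{1/2}) E[X] diverges (above the triangle threshold p ~ 1/n).


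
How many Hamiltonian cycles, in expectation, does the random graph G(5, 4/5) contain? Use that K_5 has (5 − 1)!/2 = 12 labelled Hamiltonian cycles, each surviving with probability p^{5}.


K_5 has (5 − 1)!/2 = 12 labelled Hamiltonian cycles.
For each such Hamiltonian cycle H, let X_H = 1 if all 5 edges of H are present in G. Then P[X_H = 1] = p^{5} = (4/5)^{5} = 1024/3125.
By linearity of expectation: E[X] = Σ_H E[X_H] = 12 · p^{5} = 12 · 1024/3125 = 12288/3125.
Numerically: E[X] ≈ 3.93.

E[X] = 12 · (4/5)^{5} = 12288/3125 ≈ 3.93.


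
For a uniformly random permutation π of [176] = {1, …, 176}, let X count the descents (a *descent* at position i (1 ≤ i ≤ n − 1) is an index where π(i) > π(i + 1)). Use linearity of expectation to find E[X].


Write X = Σ X_I over i = 1, …, 175, with X_I the indicator of one descent.
There are 175 indicators.
For each fixed i, the pair (π(i), π(i+1)) is a uniformly random ordered pair of distinct values from {1, …, 176}; by symmetry P[π(i) > π(i+1)] = 1/2.
By linearity: E[X] = 175 · (1/2) = (176 − 1) · (1/2) = 175/2 ≈ 87.5000.

E[X] = 175/2 = 87.5000.


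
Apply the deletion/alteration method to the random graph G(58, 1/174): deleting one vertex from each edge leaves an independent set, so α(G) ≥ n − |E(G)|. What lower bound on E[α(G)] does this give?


E[|E(G)|] = C(58, 2)·p = 1653 · (1/174) = 19/2.
E[α(G)] ≥ n − E[|E(G)|] = 58 − 19/2 = 97/2.
Numerically: ≈ 48.5000.
(This is only a lower bound; the true E[α(G)] may be larger.)

E[α(G)] ≥ 97/2 ≈ 48.5000.


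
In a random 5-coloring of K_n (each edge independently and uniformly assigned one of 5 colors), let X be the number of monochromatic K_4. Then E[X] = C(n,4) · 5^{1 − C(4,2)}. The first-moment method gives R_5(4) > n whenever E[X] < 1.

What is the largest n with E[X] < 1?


We need C(n, 4) · 5^{1 − 6} < 1, i.e. C(n, 4) < 5^{6 − 1} = 3125.
Check values of n near the boundary:
  n = 16: C(16, 4) = 1820; 1820 < 3125? YES
  n = 17: C(17, 4) = 2380; 2380 < 3125? YES
  n = 18: C(18, 4) = 3060; 3060 < 3125? YES
  n = 19: C(19, 4) = 3876; 3876 < 3125? NO
  n = 20: C(20, 4) = 4845; 4845 < 3125? NO
  n = 21: C(21, 4) = 5985; 5985 < 3125? NO
The largest n with C(n, 4) < 3125 is n = 18 (where E[X] = 612/625 ≈ 0.97920). Hence R_5(4) > 18, i.e. R_5(4) ≥ 19.

Largest n = 18; hence R_5(4) > 18.


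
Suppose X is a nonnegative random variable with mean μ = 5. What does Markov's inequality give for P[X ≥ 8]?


μ = E[X] = 5, a = 8.
Markov: P[X ≥ 8] ≤ μ/a = (5)/8 = 5/8.
Numerically: ≈ 0.625.
(Since a = 8 > μ = 5.000, the bound 5/8 is < 1 and informative.)

P[X ≥ 8] ≤ 5/8 ≈ 0.625.


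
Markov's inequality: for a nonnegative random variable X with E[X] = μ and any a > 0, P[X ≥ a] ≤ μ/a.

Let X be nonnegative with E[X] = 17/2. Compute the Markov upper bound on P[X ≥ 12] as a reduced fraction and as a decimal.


μ = E[X] = 17/2, a = 12.
Markov: P[X ≥ 12] ≤ μ/a = (17/2)/12 = 17/24.
Numerically: ≈ 0.708.
(Since a = 12 > μ = 8.500, the bound 17/24 is < 1 and informative.)

P[X ≥ 12] ≤ 17/24 ≈ 0.708.


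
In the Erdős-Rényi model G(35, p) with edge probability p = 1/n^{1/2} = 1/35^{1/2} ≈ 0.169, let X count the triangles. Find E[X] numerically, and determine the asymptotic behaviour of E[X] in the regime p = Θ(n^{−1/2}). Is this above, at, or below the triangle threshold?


Number of potential triangles: C(35, 3) = 6545.
Each occurs with probability p³ ≈ (0.169)³ ≈ 4.82945e-03.
By linearity: E[X] = C(35, 3)·p³ ≈ 6545 · 4.82945e-03 ≈ 31.609.
Since α = 1/2 < 1, p = c/n^{1/2} ≫ 1/n is above the triangle threshold p ~ 1/n. Asymptotically E[X] ~ (c³/6)·n^{3(1−α)} = (1³/6)·n^{1.5} → ∞; triangles are abundant w.h.p.

E[X] ≈ 31.609; in regime p = Θ(1/n^{1/2}) E[X] diverges (above the triangle threshold p ~ 1/n).


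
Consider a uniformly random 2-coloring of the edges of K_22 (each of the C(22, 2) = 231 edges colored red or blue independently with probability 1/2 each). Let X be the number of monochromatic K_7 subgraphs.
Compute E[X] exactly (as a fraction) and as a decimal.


Let X = Σ_S X_S over the C(22, 7) = 170544 subsets S of size 7, where X_S = 1 if the K_7 on S is monochromatic.
For a fixed S, the K_7 on S has C(7, 2) = 21 edges. P[all 21 edges red] = (1/2)^21, and likewise for blue, so P[monochromatic] = 2·(1/2)^21 = 2^{1 − 21} = 1/1048576.
Summing: E[X] = C(22, 7) · 2^{1 − 21} = 170544 · 1/1048576 = 10659/65536.
Numerically: E[X] ≈ 0.1626.

E[X] = C(22,7)·2^(1−C(7,2)) = 10659/65536 ≈ 0.1626.


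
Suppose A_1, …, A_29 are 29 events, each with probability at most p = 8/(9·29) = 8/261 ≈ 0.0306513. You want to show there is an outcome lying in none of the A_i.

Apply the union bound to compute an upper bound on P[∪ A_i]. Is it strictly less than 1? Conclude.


Union bound: P[∪_{i=1}^{29} A_i] ≤ Σ_i P[A_i] ≤ 29·p = 29·(8/261) = 8/9.
Numerically: 8/9 ≈ 0.8888889.
Is 8/9 < 1? YES.
Since P[∪ A_i] ≤ 8/9 < 1, the complement has P[∩ A_i^c] ≥ 1 − 8/9 = 1/9 > 0, so some outcome avoids every A_i.

29·p = 8/9 ≈ 0.8888889; existence CERTIFIED by the union bound.


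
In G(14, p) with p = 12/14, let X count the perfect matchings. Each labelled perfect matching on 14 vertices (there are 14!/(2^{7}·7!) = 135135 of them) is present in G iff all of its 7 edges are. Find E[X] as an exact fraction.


K_14 has 14!/(2^{7}·7!) = 135135 labelled perfect matchings.
For each such perfect matching H, let X_H = 1 if all 7 edges of H are present in G. Then P[X_H = 1] = p^{7} = (6/7)^{7} = 279936/823543.
By linearity: E[X] = Σ_H E[X_H] = 135135 · p^{7} = 135135 · 279936/823543 = 5404164480/117649.
Numerically: E[X] ≈ 4.593e+04.

E[X] = 135135 · (6/7)^{7} = 5404164480/117649 ≈ 4.593e+04.


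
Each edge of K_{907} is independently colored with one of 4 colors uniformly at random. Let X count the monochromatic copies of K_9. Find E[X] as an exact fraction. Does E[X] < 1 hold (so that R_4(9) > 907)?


E[X] = C(907, 9) · 4^{1 − 36} = 1100045734961417331175 · 4^{−35} = 1100045734961417331175/1180591620717411303424.
As a reduced fraction: E[X] = 1100045734961417331175/1180591620717411303424 ≈ 0.931775.
Is E[X] < 1? YES.
Since E[X] < 1, there exists a 4-coloring of K_{907} with no monochromatic K_9; hence R_4(9) > 907.

E[X] = 1100045734961417331175/1180591620717411303424 ≈ 0.931775; E[X] < 1, so R_4(9) > 907.


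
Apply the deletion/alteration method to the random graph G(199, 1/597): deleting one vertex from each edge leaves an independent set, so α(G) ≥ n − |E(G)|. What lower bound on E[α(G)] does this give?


E[|E(G)|] = C(199, 2)·p = 19701 · (1/597) = 33.
E[α(G)] ≥ n − E[|E(G)|] = 199 − 33 = 166.
Numerically: ≈ 166.00000.
(This is only a lower bound; the true E[α(G)] may be larger.)

E[α(G)] ≥ 166 ≈ 166.00000.


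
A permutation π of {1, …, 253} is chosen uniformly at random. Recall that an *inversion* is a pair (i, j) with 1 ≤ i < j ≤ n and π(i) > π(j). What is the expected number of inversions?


Write X = Σ X_I over the C(253, 2) = 31878 pairs i < j, with X_I the indicator of one inversion.
There are 31878 indicators.
For each fixed pair i < j, the values π(i) and π(j) are two distinct elements of {1, …, 253} in uniformly random order; by symmetry P[π(i) > π(j)] = 1/2.
By linearity: E[X] = 31878 · (1/2) = C(253, 2) · (1/2) = 31878/2 = 15939 ≈ 15939.00000.

E[X] = 15939 = 15939.00000.


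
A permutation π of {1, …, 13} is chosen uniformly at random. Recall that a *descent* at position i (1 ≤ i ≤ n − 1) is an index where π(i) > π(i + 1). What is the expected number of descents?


Write X = Σ X_I over i = 1, …, 12, with X_I the indicator of one descent.
There are 12 indicators.
For each fixed i, the pair (π(i), π(i+1)) is a uniformly random ordered pair of distinct values from {1, …, 13}; by symmetry P[π(i) > π(i+1)] = 1/2.
By linearity: E[X] = 12 · (1/2) = (13 − 1) · (1/2) = 6 ≈ 6.0000.

E[X] = 6 = 6.0000.


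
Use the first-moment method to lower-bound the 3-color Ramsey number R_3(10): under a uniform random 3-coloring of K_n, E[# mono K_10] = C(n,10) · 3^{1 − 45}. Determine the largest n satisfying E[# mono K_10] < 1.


We need C(n, 10) · 3^{1 − 45} < 1, i.e. C(n, 10) < 3^{45 − 1} = 984770902183611232881.
Check values of n near the boundary:
  n = 567: C(567, 10) = 873787071273467749398; 873787071273467749398 < 984770902183611232881? YES
  n = 568: C(568, 10) = 889446337783744949208; 889446337783744949208 < 984770902183611232881? YES
  n = 569: C(569, 10) = 905357721286137524328; 905357721286137524328 < 984770902183611232881? YES
  n = 570: C(570, 10) = 921524823451961408691; 921524823451961408691 < 984770902183611232881? YES
  n = 571: C(571, 10) = 937951290893172842001; 937951290893172842001 < 984770902183611232881? YES
  n = 572: C(572, 10) = 954640815642161682606; 954640815642161682606 < 984770902183611232881? YES
  n = 573: C(573, 10) = 971597135635805762226; 971597135635805762226 < 984770902183611232881? YES
  n = 574: C(574, 10) = 988824035203816502691; 988824035203816502691 < 984770902183611232881? NO
  n = 575: C(575, 10) = 1006325345561406175305; 1006325345561406175305 < 984770902183611232881? NO
  n = 576: C(576, 10) = 1024104945306307344480; 1024104945306307344480 < 984770902183611232881? NO
The largest n with C(n, 10) < 984770902183611232881 is n = 573 (where E[X] = 35985079097622435638/36472996377170786403 ≈ 0.9866). Hence R_3(10) > 573, i.e. R_3(10) ≥ 574.

Largest n = 573; hence R_3(10) > 573.


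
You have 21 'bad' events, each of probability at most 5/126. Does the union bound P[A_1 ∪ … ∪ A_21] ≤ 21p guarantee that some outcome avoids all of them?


Union bound: P[∪_{i=1}^{21} A_i] ≤ Σ_i P[A_i] ≤ 21·p = 21·(5/126) = 5/6.
Numerically: 5/6 ≈ 0.8333333.
Is 5/6 < 1? YES.
Since P[∪ A_i] ≤ 5/6 < 1, the complement has P[∩ A_i^c] ≥ 1 − 5/6 = 1/6 > 0, so some outcome avoids every A_i.

21·p = 5/6 ≈ 0.8333333; existence CERTIFIED by the union bound.


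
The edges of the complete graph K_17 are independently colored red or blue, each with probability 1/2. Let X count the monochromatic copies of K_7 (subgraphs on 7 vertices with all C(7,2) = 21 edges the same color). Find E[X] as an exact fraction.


Let X = Σ_S X_S over the C(17, 7) = 19448 subsets S of size 7, where X_S = 1 if the K_7 on S is monochromatic.
For a fixed S, the K_7 on S has C(7, 2) = 21 edges. P[all 21 edges red] = (1/2)^21, and likewise for blue, so P[monochromatic] = 2·(1/2)^21 = 2^{1 − 21} = 1/1048576.
Summing: E[X] = C(17, 7) · 2^{1 − 21} = 19448 · 1/1048576 = 2431/131072.
Numerically: E[X] ≈ 0.0185.

E[X] = C(17,7)·2^(1−C(7,2)) = 2431/131072 ≈ 0.0185.


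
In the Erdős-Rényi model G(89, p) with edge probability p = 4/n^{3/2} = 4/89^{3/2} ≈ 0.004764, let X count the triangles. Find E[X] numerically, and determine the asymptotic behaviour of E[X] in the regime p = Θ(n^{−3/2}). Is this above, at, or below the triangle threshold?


Number of potential triangles: C(89, 3) = 113564.
Each occurs with probability p³ ≈ (0.004764)³ ≈ 1.0812471e-07.
By linearity: E[X] = C(89, 3)·p³ ≈ 113564 · 1.0812471e-07 ≈ 0.01228.
Since α = 3/2 > 1, p = c/n^{3/2} = o(1/n) is below the triangle threshold p ~ 1/n. Asymptotically E[X] ~ (c³/6)·n^{3(1−α)} = (4³/6)·n^{-1.5} → 0, so by Markov's inequality G has no triangles w.h.p.

E[X] ≈ 0.01228; in regime p = Θ(1/n^{3/2}) E[X] tends to 0 (below the triangle threshold p ~ 1/n).


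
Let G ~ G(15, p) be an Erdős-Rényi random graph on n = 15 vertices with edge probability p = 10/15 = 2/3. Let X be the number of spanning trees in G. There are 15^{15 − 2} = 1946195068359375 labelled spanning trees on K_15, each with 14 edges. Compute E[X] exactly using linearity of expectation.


K_15 has 15^{15 − 2} = 1946195068359375 labelled spanning trees.
For each such spanning tree H, let X_H = 1 if all 14 edges of H are present in G. Then P[X_H = 1] = p^{14} = (2/3)^{14} = 16384/4782969.
By linearity of expectation: E[X] = Σ_H E[X_H] = 1946195068359375 · p^{14} = 1946195068359375 · 16384/4782969 = 20000000000000/3.
Numerically: E[X] ≈ 6.667e+12.

E[X] = 1946195068359375 · (2/3)^{14} = 20000000000000/3 ≈ 6.667e+12.


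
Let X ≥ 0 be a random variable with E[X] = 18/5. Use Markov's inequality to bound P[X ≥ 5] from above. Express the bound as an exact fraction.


μ = E[X] = 18/5, a = 5.
Markov: P[X ≥ 5] ≤ μ/a = (18/5)/5 = 18/25.
Numerically: ≈ 0.72000.
(Since a = 5 > μ = 3.60000, the bound 18/25 is < 1 and informative.)

P[X ≥ 5] ≤ 18/25 ≈ 0.72000.


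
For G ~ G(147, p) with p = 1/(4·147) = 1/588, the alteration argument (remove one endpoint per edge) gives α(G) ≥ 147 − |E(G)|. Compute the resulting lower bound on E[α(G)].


E[|E(G)|] = C(147, 2)·p = 10731 · (1/588) = 73/4.
E[α(G)] ≥ n − E[|E(G)|] = 147 − 73/4 = 515/4.
Numerically: ≈ 128.750.
(This is only a lower bound; the true E[α(G)] may be larger.)

E[α(G)] ≥ 515/4 ≈ 128.750.


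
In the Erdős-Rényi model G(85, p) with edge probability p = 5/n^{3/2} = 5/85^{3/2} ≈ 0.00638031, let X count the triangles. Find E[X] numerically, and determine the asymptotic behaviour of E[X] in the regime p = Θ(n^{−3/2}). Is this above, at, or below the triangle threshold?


Number of potential triangles: C(85, 3) = 98770.
Each occurs with probability p³ ≈ (0.00638031)³ ≈ 2.59731634e-07.
By linearity: E[X] = C(85, 3)·p³ ≈ 98770 · 2.59731634e-07 ≈ 0.025654.
Since α = 3/2 > 1, p = c/n^{3/2} = o(1/n) is below the triangle threshold p ~ 1/n. Asymptotically E[X] ~ (c³/6)·n^{3(1−α)} = (5³/6)·n^{-1.5} → 0, so by Markov's inequality G has no triangles w.h.p.

E[X] ≈ 0.025654; in regime p = Θ(1/n^{3/2}) E[X] tends to 0 (below the triangle threshold p ~ 1/n).


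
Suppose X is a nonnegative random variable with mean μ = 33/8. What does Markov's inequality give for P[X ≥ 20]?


μ = E[X] = 33/8, a = 20.
Markov: P[X ≥ 20] ≤ μ/a = (33/8)/20 = 33/160.
Numerically: ≈ 0.206.
(Since a = 20 > μ = 4.125, the bound 33/160 is < 1 and informative.)

P[X ≥ 20] ≤ 33/160 ≈ 0.206.


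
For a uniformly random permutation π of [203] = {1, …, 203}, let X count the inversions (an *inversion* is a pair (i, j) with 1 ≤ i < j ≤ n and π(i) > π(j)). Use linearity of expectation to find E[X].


Write X = Σ X_I over the C(203, 2) = 20503 pairs i < j, with X_I the indicator of one inversion.
There are 20503 indicators.
For each fixed pair i < j, the values π(i) and π(j) are two distinct elements of {1, …, 203} in uniformly random order; by symmetry P[π(i) > π(j)] = 1/2.
By linearity: E[X] = 20503 · (1/2) = C(203, 2) · (1/2) = 20503/2 = 20503/2 ≈ 10251.500000.

E[X] = 20503/2 = 10251.500000.


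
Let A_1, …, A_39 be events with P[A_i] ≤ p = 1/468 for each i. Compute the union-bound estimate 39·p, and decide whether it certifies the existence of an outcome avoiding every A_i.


Union bound: P[∪_{i=1}^{39} A_i] ≤ Σ_i P[A_i] ≤ 39·p = 39·(1/468) = 1/12.
Numerically: 1/12 ≈ 0.083333.
Is 1/12 < 1? YES.
Since P[∪ A_i] ≤ 1/12 < 1, the complement has P[∩ A_i^c] ≥ 1 − 1/12 = 11/12 > 0, so some outcome avoids every A_i.

39·p = 1/12 ≈ 0.083333; existence CERTIFIED by the union bound.


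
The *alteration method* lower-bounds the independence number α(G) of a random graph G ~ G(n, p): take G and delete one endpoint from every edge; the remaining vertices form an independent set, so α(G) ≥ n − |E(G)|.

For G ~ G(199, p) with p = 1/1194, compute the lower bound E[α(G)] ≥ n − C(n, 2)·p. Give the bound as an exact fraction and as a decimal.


E[|E(G)|] = C(199, 2)·p = 19701 · (1/1194) = 33/2.
E[α(G)] ≥ n − E[|E(G)|] = 199 − 33/2 = 365/2.
Numerically: ≈ 182.5000.
(This is only a lower bound; the true E[α(G)] may be larger.)

E[α(G)] ≥ 365/2 ≈ 182.5000.


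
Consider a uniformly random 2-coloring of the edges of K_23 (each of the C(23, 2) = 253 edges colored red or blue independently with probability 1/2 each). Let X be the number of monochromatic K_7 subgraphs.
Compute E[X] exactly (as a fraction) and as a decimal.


Let X = Σ_S X_S over the C(23, 7) = 245157 subsets S of size 7, where X_S = 1 if the K_7 on S is monochromatic.
For a fixed S, the K_7 on S has C(7, 2) = 21 edges. P[all 21 edges red] = (1/2)^21, and likewise for blue, so P[monochromatic] = 2·(1/2)^21 = 2^{1 − 21} = 1/1048576.
By linearity of expectation: E[X] = C(23, 7) · 2^{1 − 21} = 245157 · 1/1048576 = 245157/1048576.
Numerically: E[X] ≈ 0.233800.

E[X] = C(23,7)·2^(1−C(7,2)) = 245157/1048576 ≈ 0.233800.


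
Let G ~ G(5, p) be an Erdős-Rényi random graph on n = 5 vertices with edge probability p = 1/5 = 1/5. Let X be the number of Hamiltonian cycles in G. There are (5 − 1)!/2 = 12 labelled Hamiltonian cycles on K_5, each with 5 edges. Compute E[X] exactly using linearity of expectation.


K_5 has (5 − 1)!/2 = 12 labelled Hamiltonian cycles.
For each such Hamiltonian cycle H, let X_H = 1 if all 5 edges of H are present in G. Then P[X_H = 1] = p^{5} = (1/5)^{5} = 1/3125.
Summing the indicators: E[X] = Σ_H E[X_H] = 12 · p^{5} = 12 · 1/3125 = 12/3125.
Numerically: E[X] ≈ 0.00384.

E[X] = 12 · (1/5)^{5} = 12/3125 ≈ 0.00384.


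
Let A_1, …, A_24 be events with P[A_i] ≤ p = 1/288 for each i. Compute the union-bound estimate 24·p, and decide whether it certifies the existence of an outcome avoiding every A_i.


Union bound: P[∪_{i=1}^{24} A_i] ≤ Σ_i P[A_i] ≤ 24·p = 24·(1/288) = 1/12.
Numerically: 1/12 ≈ 0.0833.
Is 1/12 < 1? YES.
Since P[∪ A_i] ≤ 1/12 < 1, the complement has P[∩ A_i^c] ≥ 1 − 1/12 = 11/12 > 0, so some outcome avoids every A_i.

24·p = 1/12 ≈ 0.0833; existence CERTIFIED by the union bound.


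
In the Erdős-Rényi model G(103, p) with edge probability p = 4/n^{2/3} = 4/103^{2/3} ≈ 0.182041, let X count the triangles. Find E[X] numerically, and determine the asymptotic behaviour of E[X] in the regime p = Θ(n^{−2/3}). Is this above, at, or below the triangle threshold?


Number of potential triangles: C(103, 3) = 176851.
Each occurs with probability p³ ≈ (0.182041)³ ≈ 6.03261382e-03.
By linearity: E[X] = C(103, 3)·p³ ≈ 176851 · 6.03261382e-03 ≈ 1066.873786.
Since α = 2/3 < 1, p = c/n^{2/3} ≫ 1/n is above the triangle threshold p ~ 1/n. Asymptotically E[X] ~ (c³/6)·n^{3(1−α)} = (4³/6)·n^{1} → ∞; triangles are abundant w.h.p.

E[X] ≈ 1066.873786; in regime p = Θ(1/n^{2/3}) E[X] diverges (above the triangle threshold p ~ 1/n).


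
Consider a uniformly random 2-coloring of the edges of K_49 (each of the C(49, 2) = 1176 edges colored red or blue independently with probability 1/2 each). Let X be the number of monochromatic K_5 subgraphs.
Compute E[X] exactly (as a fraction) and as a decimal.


Let X = Σ_S X_S over the C(49, 5) = 1906884 subsets S of size 5, where X_S = 1 if the K_5 on S is monochromatic.
For a fixed S, the K_5 on S has C(5, 2) = 10 edges. P[all 10 edges red] = (1/2)^10, and likewise for blue, so P[monochromatic] = 2·(1/2)^10 = 2^{1 − 10} = 1/512.
By linearity: E[X] = C(49, 5) · 2^{1 − 10} = 1906884 · 1/512 = 476721/128.
Numerically: E[X] ≈ 3724.383.

E[X] = C(49,5)·2^(1−C(5,2)) = 476721/128 ≈ 3724.383.


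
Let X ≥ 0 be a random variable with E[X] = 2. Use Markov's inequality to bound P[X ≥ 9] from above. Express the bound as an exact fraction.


μ = E[X] = 2, a = 9.
Markov: P[X ≥ 9] ≤ μ/a = (2)/9 = 2/9.
Numerically: ≈ 0.2222.
(Since a = 9 > μ = 2.0000, the bound 2/9 is < 1 and informative.)

P[X ≥ 9] ≤ 2/9 ≈ 0.2222.


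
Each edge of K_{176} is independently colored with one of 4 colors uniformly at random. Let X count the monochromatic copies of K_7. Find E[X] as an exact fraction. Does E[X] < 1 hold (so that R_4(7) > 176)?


E[X] = C(176, 7) · 4^{1 − 21} = 919790691600 · 4^{−20} = 919790691600/1099511627776.
As a reduced fraction: E[X] = 57486918225/68719476736 ≈ 0.8365.
Is E[X] < 1? YES.
Since E[X] < 1, there exists a 4-coloring of K_{176} with no monochromatic K_7; hence R_4(7) > 176.

E[X] = 57486918225/68719476736 ≈ 0.8365; E[X] < 1, so R_4(7) > 176.


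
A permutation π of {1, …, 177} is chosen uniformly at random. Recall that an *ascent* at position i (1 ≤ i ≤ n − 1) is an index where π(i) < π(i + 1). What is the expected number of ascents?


Write X = Σ X_I over i = 1, …, 176, with X_I the indicator of one ascent.
There are 176 indicators.
For each fixed i, the pair (π(i), π(i+1)) is a uniformly random ordered pair of distinct values from {1, …, 177}; by symmetry P[π(i) < π(i+1)] = 1/2.
By linearity: E[X] = 176 · (1/2) = (177 − 1) · (1/2) = 88 ≈ 88.00000.

E[X] = 88 = 88.00000.


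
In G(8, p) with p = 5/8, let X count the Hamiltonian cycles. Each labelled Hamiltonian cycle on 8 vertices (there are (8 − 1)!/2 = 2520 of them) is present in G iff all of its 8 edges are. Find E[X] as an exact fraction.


K_8 has (8 − 1)!/2 = 2520 labelled Hamiltonian cycles.
For each such Hamiltonian cycle H, let X_H = 1 if all 8 edges of H are present in G. Then P[X_H = 1] = p^{8} = (5/8)^{8} = 390625/16777216.
Summing the indicators: E[X] = Σ_H E[X_H] = 2520 · p^{8} = 2520 · 390625/16777216 = 123046875/2097152.
Numerically: E[X] ≈ 58.67.

E[X] = 2520 · (5/8)^{8} = 123046875/2097152 ≈ 58.67.


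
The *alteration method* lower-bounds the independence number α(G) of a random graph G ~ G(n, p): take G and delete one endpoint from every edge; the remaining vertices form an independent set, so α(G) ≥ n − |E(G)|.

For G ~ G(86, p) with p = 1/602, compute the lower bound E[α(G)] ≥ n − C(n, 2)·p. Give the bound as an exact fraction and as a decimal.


E[|E(G)|] = C(86, 2)·p = 3655 · (1/602) = 85/14.
E[α(G)] ≥ n − E[|E(G)|] = 86 − 85/14 = 1119/14.
Numerically: ≈ 79.928571.
(This is only a lower bound; the true E[α(G)] may be larger.)

E[α(G)] ≥ 1119/14 ≈ 79.928571.


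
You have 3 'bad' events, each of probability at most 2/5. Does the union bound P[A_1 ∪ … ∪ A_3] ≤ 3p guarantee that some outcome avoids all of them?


Union bound: P[∪_{i=1}^{3} A_i] ≤ Σ_i P[A_i] ≤ 3·p = 3·(2/5) = 6/5.
Numerically: 6/5 ≈ 1.2000.
Is 6/5 < 1? NO.
Since the bound 6/5 is ≥ 1, the union bound is uninformative here; it does NOT by itself certify existence.

3·p = 6/5 ≈ 1.2000; existence NOT certified by the union bound.


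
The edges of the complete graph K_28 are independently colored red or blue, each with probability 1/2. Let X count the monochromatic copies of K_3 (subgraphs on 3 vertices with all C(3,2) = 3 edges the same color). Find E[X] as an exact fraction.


Let X = Σ_S X_S over the C(28, 3) = 3276 subsets S of size 3, where X_S = 1 if the K_3 on S is monochromatic.
For a fixed S, the K_3 on S has C(3, 2) = 3 edges. P[all 3 edges red] = (1/2)^3, and likewise for blue, so P[monochromatic] = 2·(1/2)^3 = 2^{1 − 3} = 1/4.
By linearity of expectation: E[X] = C(28, 3) · 2^{1 − 3} = 3276 · 1/4 = 819.
Numerically: E[X] ≈ 819.00000.

E[X] = C(28,3)·2^(1−C(3,2)) = 819 ≈ 819.00000.


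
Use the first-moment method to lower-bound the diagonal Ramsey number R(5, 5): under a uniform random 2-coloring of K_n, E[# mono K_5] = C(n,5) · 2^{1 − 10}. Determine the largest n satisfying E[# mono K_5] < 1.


We need C(n, 5) · 2^{1 − 10} < 1, i.e. C(n, 5) < 2^{10 − 1} = 512.
Check values of n near the boundary:
  n = 6: C(6, 5) = 6; 6 < 512? YES
  n = 7: C(7, 5) = 21; 21 < 512? YES
  n = 8: C(8, 5) = 56; 56 < 512? YES
  n = 9: C(9, 5) = 126; 126 < 512? YES
  n = 10: C(10, 5) = 252; 252 < 512? YES
  n = 11: C(11, 5) = 462; 462 < 512? YES
  n = 12: C(12, 5) = 792; 792 < 512? NO
The largest n with C(n, 5) < 512 is n = 11 (where E[X] = 231/256 ≈ 0.902344). Hence R(5, 5) > 11, i.e. R(5, 5) ≥ 12.

Largest n = 11; hence R(5, 5) > 11.


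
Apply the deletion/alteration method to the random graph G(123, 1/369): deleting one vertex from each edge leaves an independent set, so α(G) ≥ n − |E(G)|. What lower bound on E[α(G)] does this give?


E[|E(G)|] = C(123, 2)·p = 7503 · (1/369) = 61/3.
E[α(G)] ≥ n − E[|E(G)|] = 123 − 61/3 = 308/3.
Numerically: ≈ 102.66667.
(This is only a lower bound; the true E[α(G)] may be larger.)

E[α(G)] ≥ 308/3 ≈ 102.66667.


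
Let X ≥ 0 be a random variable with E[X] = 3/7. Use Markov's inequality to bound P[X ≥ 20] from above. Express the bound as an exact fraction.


μ = E[X] = 3/7, a = 20.
Markov: P[X ≥ 20] ≤ μ/a = (3/7)/20 = 3/140.
Numerically: ≈ 0.021429.
(Since a = 20 > μ = 0.428571, the bound 3/140 is < 1 and informative.)

P[X ≥ 20] ≤ 3/140 ≈ 0.021429.


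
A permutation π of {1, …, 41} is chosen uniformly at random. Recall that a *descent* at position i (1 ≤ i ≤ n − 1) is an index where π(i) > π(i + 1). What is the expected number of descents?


Write X = Σ X_I over i = 1, …, 40, with X_I the indicator of one descent.
There are 40 indicators.
For each fixed i, the pair (π(i), π(i+1)) is a uniformly random ordered pair of distinct values from {1, …, 41}; by symmetry P[π(i) > π(i+1)] = 1/2.
By linearity: E[X] = 40 · (1/2) = (41 − 1) · (1/2) = 20 ≈ 20.000000.

E[X] = 20 = 20.000000.


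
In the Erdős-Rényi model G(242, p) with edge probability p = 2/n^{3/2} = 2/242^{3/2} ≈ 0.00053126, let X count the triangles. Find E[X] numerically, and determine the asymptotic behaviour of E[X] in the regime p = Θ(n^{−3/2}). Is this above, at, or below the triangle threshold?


Number of potential triangles: C(242, 3) = 2332880.
Each occurs with probability p³ ≈ (0.00053126)³ ≈ 1.4994115e-10.
By linearity: E[X] = C(242, 3)·p³ ≈ 2332880 · 1.4994115e-10 ≈ 0.00035.
Since α = 3/2 > 1, p = c/n^{3/2} = o(1/n) is below the triangle threshold p ~ 1/n. Asymptotically E[X] ~ (c³/6)·n^{3(1−α)} = (2³/6)·n^{-1.5} → 0, so by Markov's inequality G has no triangles w.h.p.

E[X] ≈ 0.00035; in regime p = Θ(1/n^{3/2}) E[X] tends to 0 (below the triangle threshold p ~ 1/n).


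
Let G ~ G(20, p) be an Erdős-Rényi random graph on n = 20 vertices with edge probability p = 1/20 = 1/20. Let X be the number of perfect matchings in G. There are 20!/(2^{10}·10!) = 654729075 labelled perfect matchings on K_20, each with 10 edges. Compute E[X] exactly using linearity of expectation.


K_20 has 20!/(2^{10}·10!) = 654729075 labelled perfect matchings.
For each such perfect matching H, let X_H = 1 if all 10 edges of H are present in G. Then P[X_H = 1] = p^{10} = (1/20)^{10} = 1/10240000000000.
By linearity of expectation: E[X] = Σ_H E[X_H] = 654729075 · p^{10} = 654729075 · 1/10240000000000 = 26189163/409600000000.
Numerically: E[X] ≈ 6.39384e-05.

E[X] = 654729075 · (1/20)^{10} = 26189163/409600000000 ≈ 6.39384e-05.


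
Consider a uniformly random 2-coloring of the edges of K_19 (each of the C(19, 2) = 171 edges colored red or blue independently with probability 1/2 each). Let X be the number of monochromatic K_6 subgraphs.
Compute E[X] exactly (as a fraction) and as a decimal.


Let X = Σ_S X_S over the C(19, 6) = 27132 subsets S of size 6, where X_S = 1 if the K_6 on S is monochromatic.
For a fixed S, the K_6 on S has C(6, 2) = 15 edges. P[all 15 edges red] = (1/2)^15, and likewise for blue, so P[monochromatic] = 2·(1/2)^15 = 2^{1 − 15} = 1/16384.
By linearity of expectation: E[X] = C(19, 6) · 2^{1 − 15} = 27132 · 1/16384 = 6783/4096.
Numerically: E[X] ≈ 1.65601.

E[X] = C(19,6)·2^(1−C(6,2)) = 6783/4096 ≈ 1.65601.


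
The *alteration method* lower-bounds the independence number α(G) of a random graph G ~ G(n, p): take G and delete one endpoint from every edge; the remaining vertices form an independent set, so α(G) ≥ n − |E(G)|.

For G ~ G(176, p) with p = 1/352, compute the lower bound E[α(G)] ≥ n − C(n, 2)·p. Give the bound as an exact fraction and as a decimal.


E[|E(G)|] = C(176, 2)·p = 15400 · (1/352) = 175/4.
E[α(G)] ≥ n − E[|E(G)|] = 176 − 175/4 = 529/4.
Numerically: ≈ 132.25000.
(This is only a lower bound; the true E[α(G)] may be larger.)

E[α(G)] ≥ 529/4 ≈ 132.25000.


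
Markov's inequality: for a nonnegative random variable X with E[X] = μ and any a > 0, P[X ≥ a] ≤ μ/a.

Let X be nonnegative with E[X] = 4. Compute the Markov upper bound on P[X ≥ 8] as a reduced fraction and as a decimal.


μ = E[X] = 4, a = 8.
Markov: P[X ≥ 8] ≤ μ/a = (4)/8 = 1/2.
Numerically: ≈ 0.5000.
(Since a = 8 > μ = 4.0000, the bound 1/2 is < 1 and informative.)

P[X ≥ 8] ≤ 1/2 ≈ 0.5000.


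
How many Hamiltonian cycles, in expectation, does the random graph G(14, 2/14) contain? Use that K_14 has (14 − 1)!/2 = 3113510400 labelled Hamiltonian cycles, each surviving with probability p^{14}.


K_14 has (14 − 1)!/2 = 3113510400 labelled Hamiltonian cycles.
For each such Hamiltonian cycle H, let X_H = 1 if all 14 edges of H are present in G. Then P[X_H = 1] = p^{14} = (1/7)^{14} = 1/678223072849.
By linearity: E[X] = Σ_H E[X_H] = 3113510400 · p^{14} = 3113510400 · 1/678223072849 = 444787200/96889010407.
Numerically: E[X] ≈ 0.0045907.

E[X] = 3113510400 · (1/7)^{14} = 444787200/96889010407 ≈ 0.0045907.


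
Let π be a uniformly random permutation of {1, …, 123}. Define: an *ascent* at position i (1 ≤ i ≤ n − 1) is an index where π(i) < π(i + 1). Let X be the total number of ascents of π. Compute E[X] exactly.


Write X = Σ X_I over i = 1, …, 122, with X_I the indicator of one ascent.
There are 122 indicators.
For each fixed i, the pair (π(i), π(i+1)) is a uniformly random ordered pair of distinct values from {1, …, 123}; by symmetry P[π(i) < π(i+1)] = 1/2.
By linearity: E[X] = 122 · (1/2) = (123 − 1) · (1/2) = 61 ≈ 61.0000.

E[X] = 61 = 61.0000.


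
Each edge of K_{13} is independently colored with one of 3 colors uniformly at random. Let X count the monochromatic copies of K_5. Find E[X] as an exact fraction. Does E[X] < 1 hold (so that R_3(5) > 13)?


E[X] = C(13, 5) · 3^{1 − 10} = 1287 · 3^{−9} = 1287/19683.
As a reduced fraction: E[X] = 143/2187 ≈ 0.06539.
Is E[X] < 1? YES.
Since E[X] < 1, there exists a 3-coloring of K_{13} with no monochromatic K_5; hence R_3(5) > 13.

E[X] = 143/2187 ≈ 0.06539; E[X] < 1, so R_3(5) > 13.


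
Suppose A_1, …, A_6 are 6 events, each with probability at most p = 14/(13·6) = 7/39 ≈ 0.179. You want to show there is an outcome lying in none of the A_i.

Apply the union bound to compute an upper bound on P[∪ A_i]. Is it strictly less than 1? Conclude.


Union bound: P[∪_{i=1}^{6} A_i] ≤ Σ_i P[A_i] ≤ 6·p = 6·(7/39) = 14/13.
Numerically: 14/13 ≈ 1.077.
Is 14/13 < 1? NO.
Since the bound 14/13 is ≥ 1, the union bound is uninformative here; it does NOT by itself certify existence.

6·p = 14/13 ≈ 1.077; existence NOT certified by the union bound.


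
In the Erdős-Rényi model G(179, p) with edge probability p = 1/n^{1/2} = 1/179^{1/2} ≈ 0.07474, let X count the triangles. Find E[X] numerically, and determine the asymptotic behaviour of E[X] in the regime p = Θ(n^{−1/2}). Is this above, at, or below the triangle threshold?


Number of potential triangles: C(179, 3) = 939929.
Each occurs with probability p³ ≈ (0.07474)³ ≈ 4.175615e-04.
By linearity: E[X] = C(179, 3)·p³ ≈ 939929 · 4.175615e-04 ≈ 392.4782.
Since α = 1/2 < 1, p = c/n^{1/2} ≫ 1/n is above the triangle threshold p ~ 1/n. Asymptotically E[X] ~ (c³/6)·n^{3(1−α)} = (1³/6)·n^{1.5} → ∞; triangles are abundant w.h.p.

E[X] ≈ 392.4782; in regime p = Θ(1/n^{1/2}) E[X] diverges (above the triangle threshold p ~ 1/n).


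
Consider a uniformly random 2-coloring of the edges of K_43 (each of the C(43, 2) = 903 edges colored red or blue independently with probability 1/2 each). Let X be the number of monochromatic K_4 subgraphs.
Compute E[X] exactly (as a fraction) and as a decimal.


Let X = Σ_S X_S over the C(43, 4) = 123410 subsets S of size 4, where X_S = 1 if the K_4 on S is monochromatic.
For a fixed S, the K_4 on S has C(4, 2) = 6 edges. P[all 6 edges red] = (1/2)^6, and likewise for blue, so P[monochromatic] = 2·(1/2)^6 = 2^{1 − 6} = 1/32.
By linearity: E[X] = C(43, 4) · 2^{1 − 6} = 123410 · 1/32 = 61705/16.
Numerically: E[X] ≈ 3856.5625.

E[X] = C(43,4)·2^(1−C(4,2)) = 61705/16 ≈ 3856.5625.


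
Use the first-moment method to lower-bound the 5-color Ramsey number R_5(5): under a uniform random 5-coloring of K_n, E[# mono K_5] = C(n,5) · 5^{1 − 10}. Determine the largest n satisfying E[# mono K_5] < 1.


We need C(n, 5) · 5^{1 − 10} < 1, i.e. C(n, 5) < 5^{10 − 1} = 1953125.
Check values of n near the boundary:
  n = 48: C(48, 5) = 1712304; 1712304 < 1953125? YES
  n = 49: C(49, 5) = 1906884; 1906884 < 1953125? YES
  n = 50: C(50, 5) = 2118760; 2118760 < 1953125? NO
The largest n with C(n, 5) < 1953125 is n = 49 (where E[X] = 1906884/1953125 ≈ 0.9763). Hence R_5(5) > 49, i.e. R_5(5) ≥ 50.

Largest n = 49; hence R_5(5) > 49.


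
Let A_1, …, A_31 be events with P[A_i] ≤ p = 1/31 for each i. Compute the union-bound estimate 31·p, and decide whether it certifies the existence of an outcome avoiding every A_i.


Union bound: P[∪_{i=1}^{31} A_i] ≤ Σ_i P[A_i] ≤ 31·p = 31·(1/31) = 1.
Numerically: 1 ≈ 1.0000.
Is 1 < 1? NO.
Since the bound 1 is ≥ 1, the union bound is uninformative here; it does NOT by itself certify existence.

31·p = 1 ≈ 1.0000; existence NOT certified by the union bound.


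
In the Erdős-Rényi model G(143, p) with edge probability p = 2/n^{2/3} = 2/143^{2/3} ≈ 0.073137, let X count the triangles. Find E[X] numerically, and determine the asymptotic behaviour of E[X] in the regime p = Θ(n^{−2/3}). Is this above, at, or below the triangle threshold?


Number of potential triangles: C(143, 3) = 477191.
Each occurs with probability p³ ≈ (0.073137)³ ≈ 3.9121717e-04.
By linearity: E[X] = C(143, 3)·p³ ≈ 477191 · 3.9121717e-04 ≈ 186.68531.
Since α = 2/3 < 1, p = c/n^{2/3} ≫ 1/n is above the triangle threshold p ~ 1/n. Asymptotically E[X] ~ (c³/6)·n^{3(1−α)} = (2³/6)·n^{1} → ∞; triangles are abundant w.h.p.

E[X] ≈ 186.68531; in regime p = Θ(1/n^{2/3}) E[X] diverges (above the triangle threshold p ~ 1/n).


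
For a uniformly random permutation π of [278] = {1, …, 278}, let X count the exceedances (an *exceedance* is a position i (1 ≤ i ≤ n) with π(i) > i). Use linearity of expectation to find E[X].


Write X = Σ_{i=1}^{278} X_i, where X_i = 1_{π(i) > i}.
For each fixed i, π(i) is uniform over {1, …, 278} (marginal of a uniform permutation), so P[π(i) > i] = (n − i)/n. Summing: Σ_{i=1}^{278} (n − i)/n = (0 + 1 + … + 277)/278 = 278(278 − 1)/(2·278) = (278 − 1)/2.
Hence E[X] = Σ_{i=1}^{278} (278 − i)/278 = 277/2 ≈ 138.50000.

E[X] = 277/2 = 138.50000.
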